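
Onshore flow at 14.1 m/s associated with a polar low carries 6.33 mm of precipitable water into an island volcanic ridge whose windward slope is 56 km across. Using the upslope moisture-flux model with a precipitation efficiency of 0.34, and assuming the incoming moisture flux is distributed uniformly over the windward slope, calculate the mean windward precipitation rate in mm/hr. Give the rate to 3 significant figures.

Incoming column moisture flux per unit ridge length: F = V × PW = 14.1 × 6.33 = 89.253 mm·m/s.
Spread over the 56 km slope with efficiency ε = 0.34: R = ε·F/W = 0.34 × 89.253 / 56000 m = 5.419e-04 mm/s.
R = 5.419e-04 × 3600 = 1.95 mm/hr.

R ≈ 1.95 mm/hr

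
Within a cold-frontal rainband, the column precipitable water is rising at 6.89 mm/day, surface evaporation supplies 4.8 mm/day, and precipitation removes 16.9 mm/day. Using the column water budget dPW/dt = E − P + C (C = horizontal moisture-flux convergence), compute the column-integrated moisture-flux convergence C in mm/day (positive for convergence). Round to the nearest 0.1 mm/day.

C ≈ 19.0 mm/day

dPW/dt = +6.89 mm/day.
C = dPW/dt − E + P = (+6.89) − 4.8 + 16.9 = 19.0 mm/day.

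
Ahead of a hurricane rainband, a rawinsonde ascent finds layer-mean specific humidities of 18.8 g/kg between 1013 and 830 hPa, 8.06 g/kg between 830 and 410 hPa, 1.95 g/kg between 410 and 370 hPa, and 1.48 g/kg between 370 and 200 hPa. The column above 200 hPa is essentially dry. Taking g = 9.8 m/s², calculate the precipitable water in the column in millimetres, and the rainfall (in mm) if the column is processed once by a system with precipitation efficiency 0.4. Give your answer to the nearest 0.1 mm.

PW ≈ 73.0 mm; rainfall ≈ 29.2 mm

Precipitable water is the column-integrated vapour mass per unit area: PW = (1/g) Σ q̄ Δp, with q in kg/kg and Δp in Pa (1 kg/m² of water = 1 mm).
Layer 1013–830 hPa: Δp = 183 hPa = 18300 Pa, q̄ = 0.0188 kg/kg → 0.0188 × 18300 / 9.8 = 35.11 mm
Layer 830–410 hPa: Δp = 420 hPa = 42000 Pa, q̄ = 0.00806 kg/kg → 0.00806 × 42000 / 9.8 = 34.54 mm
Layer 410–370 hPa: Δp = 40 hPa = 4000 Pa, q̄ = 0.00195 kg/kg → 0.00195 × 4000 / 9.8 = 0.80 mm
Layer 370–200 hPa: Δp = 170 hPa = 17000 Pa, q̄ = 0.00148 kg/kg → 0.00148 × 17000 / 9.8 = 2.57 mm
PW = 35.11 + 34.54 + 0.80 + 2.57 = 73.02 ≈ 73.0 mm.
Rainfall = ε × PW = 0.4 × 73.0 = 29.2 mm.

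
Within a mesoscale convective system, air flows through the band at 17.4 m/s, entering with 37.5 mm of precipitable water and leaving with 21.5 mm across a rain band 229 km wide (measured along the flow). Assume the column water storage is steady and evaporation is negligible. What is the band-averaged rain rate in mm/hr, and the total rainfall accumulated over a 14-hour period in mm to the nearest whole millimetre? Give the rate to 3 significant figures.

Column moisture flux per unit crosswind length is F = V × PW.
Inflow: F_in = 17.4 × 37.5 = 652.5 mm·m/s
Outflow: F_out = 17.4 × 21.5 = 374.1 mm·m/s
Steady-state rate R = (F_in − F_out)/L = (652.5 − 374.1) / 229000 m = 1.216e-03 mm/s.
R = 1.216e-03 × 3600 = 4.38 mm/hr.
Over 14 h: total = 4.38 × 14 = 61.32 ≈ 61 mm.

R ≈ 4.38 mm/hr; total ≈ 61 mm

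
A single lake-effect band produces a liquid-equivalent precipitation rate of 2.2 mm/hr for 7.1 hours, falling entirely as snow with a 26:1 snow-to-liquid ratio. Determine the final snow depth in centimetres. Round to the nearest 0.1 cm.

snow depth ≈ 40.6 cm

Liquid-equivalent depth = 2.2 × 7.1 = 15.62 mm.
Snow depth = 15.62 mm × 26 = 406.12 mm = 40.6 cm.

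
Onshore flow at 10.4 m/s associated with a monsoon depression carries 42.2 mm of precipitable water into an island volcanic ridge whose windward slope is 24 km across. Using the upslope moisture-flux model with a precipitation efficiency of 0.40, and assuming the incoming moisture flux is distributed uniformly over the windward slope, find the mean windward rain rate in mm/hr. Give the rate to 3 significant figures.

R ≈ 26.3 mm/hr

Incoming column moisture flux per unit ridge length: F = V × PW = 10.4 × 42.2 = 438.88 mm·m/s.
Spread over the 24 km slope with efficiency ε = 0.40: R = ε·F/W = 0.40 × 438.88 / 24000 m = 7.315e-03 mm/s.
R = 7.315e-03 × 3600 = 26.3 mm/hr.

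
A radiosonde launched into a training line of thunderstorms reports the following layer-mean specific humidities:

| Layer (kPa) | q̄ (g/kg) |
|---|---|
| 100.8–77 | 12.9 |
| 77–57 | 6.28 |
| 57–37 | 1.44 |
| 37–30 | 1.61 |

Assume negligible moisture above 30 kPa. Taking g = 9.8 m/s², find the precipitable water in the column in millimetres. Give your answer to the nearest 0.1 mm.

Precipitable water is the column-integrated vapour mass per unit area: PW = (1/g) Σ q̄ Δp, with q in kg/kg and Δp in Pa (1 kg/m² of water = 1 mm).
Layer 100.8–77 kPa: Δp = 238 hPa = 23800 Pa, q̄ = 0.0129 kg/kg → 0.0129 × 23800 / 9.8 = 31.33 mm
Layer 77–57 kPa: Δp = 200 hPa = 20000 Pa, q̄ = 0.00628 kg/kg → 0.00628 × 20000 / 9.8 = 12.82 mm
Layer 57–37 kPa: Δp = 200 hPa = 20000 Pa, q̄ = 0.00144 kg/kg → 0.00144 × 20000 / 9.8 = 2.94 mm
Layer 37–30 kPa: Δp = 70 hPa = 7000 Pa, q̄ = 0.00161 kg/kg → 0.00161 × 7000 / 9.8 = 1.15 mm
PW = 31.33 + 12.82 + 2.94 + 1.15 = 48.24 ≈ 48.2 mm.

PW ≈ 48.2 mm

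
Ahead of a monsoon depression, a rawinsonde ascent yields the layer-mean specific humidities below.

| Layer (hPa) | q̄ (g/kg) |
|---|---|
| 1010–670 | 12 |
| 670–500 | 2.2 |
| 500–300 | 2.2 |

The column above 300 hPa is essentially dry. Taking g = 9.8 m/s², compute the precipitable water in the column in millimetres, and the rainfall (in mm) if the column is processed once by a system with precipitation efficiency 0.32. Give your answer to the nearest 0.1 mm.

PW ≈ 49.9 mm; rainfall ≈ 16.0 mm

Precipitable water is the column-integrated vapour mass per unit area: PW = (1/g) Σ q̄ Δp, with q in kg/kg and Δp in Pa (1 kg/m² of water = 1 mm).
Layer 1010–670 hPa: Δp = 340 hPa = 34000 Pa, q̄ = 0.012 kg/kg → 0.012 × 34000 / 9.8 = 41.63 mm
Layer 670–500 hPa: Δp = 170 hPa = 17000 Pa, q̄ = 0.0022 kg/kg → 0.0022 × 17000 / 9.8 = 3.82 mm
Layer 500–300 hPa: Δp = 200 hPa = 20000 Pa, q̄ = 0.0022 kg/kg → 0.0022 × 20000 / 9.8 = 4.49 mm
PW = 41.63 + 3.82 + 4.49 = 49.94 ≈ 49.9 mm.
Rainfall = ε × PW = 0.32 × 49.9 = 16.0 mm.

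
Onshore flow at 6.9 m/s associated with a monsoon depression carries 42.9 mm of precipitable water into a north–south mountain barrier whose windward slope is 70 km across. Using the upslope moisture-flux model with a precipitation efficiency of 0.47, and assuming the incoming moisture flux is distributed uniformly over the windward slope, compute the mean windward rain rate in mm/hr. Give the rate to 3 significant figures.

R ≈ 7.15 mm/hr

Incoming column moisture flux per unit ridge length: F = V × PW = 6.9 × 42.9 = 296.01 mm·m/s.
Spread over the 70 km slope with efficiency ε = 0.47: R = ε·F/W = 0.47 × 296.01 / 70000 m = 1.987e-03 mm/s.
R = 1.987e-03 × 3600 = 7.15 mm/hr.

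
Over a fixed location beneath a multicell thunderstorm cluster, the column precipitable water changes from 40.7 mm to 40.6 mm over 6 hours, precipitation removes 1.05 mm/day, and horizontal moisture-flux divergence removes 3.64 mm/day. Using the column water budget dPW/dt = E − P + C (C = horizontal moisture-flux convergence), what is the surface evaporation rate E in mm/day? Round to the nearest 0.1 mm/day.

dPW/dt = (40.6 − 40.7) mm / (6/24 day) = -0.400 mm/day.
E = dPW/dt + P − C = (-0.400) + 1.05 − (-3.64) = 4.3 mm/day.

E ≈ 4.3 mm/day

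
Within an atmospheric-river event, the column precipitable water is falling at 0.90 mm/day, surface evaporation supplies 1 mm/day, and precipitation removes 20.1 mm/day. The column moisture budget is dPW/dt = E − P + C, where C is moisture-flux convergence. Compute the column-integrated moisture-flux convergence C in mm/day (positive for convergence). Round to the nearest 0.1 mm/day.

C ≈ 18.2 mm/day

dPW/dt = -0.90 mm/day.
C = dPW/dt − E + P = (-0.90) − 1 + 20.1 = 18.2 mm/day.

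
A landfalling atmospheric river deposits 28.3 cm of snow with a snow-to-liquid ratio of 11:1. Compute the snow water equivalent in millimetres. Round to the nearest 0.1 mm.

SWE = snow depth / ratio = 28.3 cm / 11 = 2.573 cm = 25.7 mm.

SWE ≈ 25.7 mm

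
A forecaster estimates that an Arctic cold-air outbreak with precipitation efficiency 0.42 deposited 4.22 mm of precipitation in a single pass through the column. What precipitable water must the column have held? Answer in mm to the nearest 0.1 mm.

PW = precipitation / ε = 4.22 / 0.42 = 10.0 mm.

PW ≈ 10.0 mm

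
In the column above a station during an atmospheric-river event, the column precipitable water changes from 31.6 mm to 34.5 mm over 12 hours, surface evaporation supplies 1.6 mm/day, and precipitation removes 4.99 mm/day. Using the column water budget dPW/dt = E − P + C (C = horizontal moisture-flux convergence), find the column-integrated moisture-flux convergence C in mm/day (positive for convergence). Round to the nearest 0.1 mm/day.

C ≈ 9.2 mm/day

dPW/dt = (34.5 − 31.6) mm / (12/24 day) = +5.800 mm/day.
C = dPW/dt − E + P = (+5.800) − 1.6 + 4.99 = 9.2 mm/day.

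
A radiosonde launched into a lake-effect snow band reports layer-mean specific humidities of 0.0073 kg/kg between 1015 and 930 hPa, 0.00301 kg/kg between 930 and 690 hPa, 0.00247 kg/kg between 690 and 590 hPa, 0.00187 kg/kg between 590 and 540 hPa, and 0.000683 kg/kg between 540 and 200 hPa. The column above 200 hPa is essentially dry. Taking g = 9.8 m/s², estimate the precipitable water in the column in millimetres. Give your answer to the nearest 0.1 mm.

Precipitable water is the column-integrated vapour mass per unit area: PW = (1/g) Σ q̄ Δp, with q in kg/kg and Δp in Pa (1 kg/m² of water = 1 mm).
Layer 1015–930 hPa: Δp = 85 hPa = 8500 Pa, q̄ = 0.0073 kg/kg → 0.0073 × 8500 / 9.8 = 6.33 mm
Layer 930–690 hPa: Δp = 240 hPa = 24000 Pa, q̄ = 0.00301 kg/kg → 0.00301 × 24000 / 9.8 = 7.37 mm
Layer 690–590 hPa: Δp = 100 hPa = 10000 Pa, q̄ = 0.00247 kg/kg → 0.00247 × 10000 / 9.8 = 2.52 mm
Layer 590–540 hPa: Δp = 50 hPa = 5000 Pa, q̄ = 0.00187 kg/kg → 0.00187 × 5000 / 9.8 = 0.95 mm
Layer 540–200 hPa: Δp = 340 hPa = 34000 Pa, q̄ = 0.000683 kg/kg → 0.000683 × 34000 / 9.8 = 2.37 mm
PW = 6.33 + 7.37 + 2.52 + 0.95 + 2.37 = 19.54 ≈ 19.5 mm.

PW ≈ 19.5 mm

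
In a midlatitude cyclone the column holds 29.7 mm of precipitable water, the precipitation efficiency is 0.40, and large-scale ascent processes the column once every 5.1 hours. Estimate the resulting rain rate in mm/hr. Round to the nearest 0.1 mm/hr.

Each overturning extracts ε × PW = 0.40 × 29.7 = 11.88 mm.
Rate = ε·PW / τ = 11.88 / 5.1 h = 2.3 mm/hr.

R ≈ 2.3 mm/hr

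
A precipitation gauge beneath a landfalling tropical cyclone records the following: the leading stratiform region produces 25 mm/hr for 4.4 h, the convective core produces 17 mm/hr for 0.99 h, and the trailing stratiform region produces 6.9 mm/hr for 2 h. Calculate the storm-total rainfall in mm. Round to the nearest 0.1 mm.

total ≈ 140.6 mm

Total = Σ Rᵢ Δtᵢ = 25 × 4.4 + 17 × 0.99 + 6.9 × 2
      = 110 + 16.83 + 13.8 = 140.6 mm.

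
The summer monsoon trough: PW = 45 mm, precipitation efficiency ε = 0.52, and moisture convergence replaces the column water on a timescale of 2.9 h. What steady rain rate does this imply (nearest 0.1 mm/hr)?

R ≈ 8.1 mm/hr

Each overturning extracts ε × PW = 0.52 × 45 = 23.4 mm.
Rate = ε·PW / τ = 23.4 / 2.9 h = 8.1 mm/hr.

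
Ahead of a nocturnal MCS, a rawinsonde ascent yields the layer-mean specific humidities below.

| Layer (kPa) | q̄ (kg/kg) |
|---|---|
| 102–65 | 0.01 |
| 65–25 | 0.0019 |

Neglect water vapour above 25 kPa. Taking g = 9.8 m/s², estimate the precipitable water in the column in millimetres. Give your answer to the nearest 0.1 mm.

Precipitable water is the column-integrated vapour mass per unit area: PW = (1/g) Σ q̄ Δp, with q in kg/kg and Δp in Pa (1 kg/m² of water = 1 mm).
Layer 102–65 kPa: Δp = 370 hPa = 37000 Pa, q̄ = 0.01 kg/kg → 0.01 × 37000 / 9.8 = 37.76 mm
Layer 65–25 kPa: Δp = 400 hPa = 40000 Pa, q̄ = 0.0019 kg/kg → 0.0019 × 40000 / 9.8 = 7.76 mm
PW = 37.76 + 7.76 = 45.52 ≈ 45.5 mm.

PW ≈ 45.5 mm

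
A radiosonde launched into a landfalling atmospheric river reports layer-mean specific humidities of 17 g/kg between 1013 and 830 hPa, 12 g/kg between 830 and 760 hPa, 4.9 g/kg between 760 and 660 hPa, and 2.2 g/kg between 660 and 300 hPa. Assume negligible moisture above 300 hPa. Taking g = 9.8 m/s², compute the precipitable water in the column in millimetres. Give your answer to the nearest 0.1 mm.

PW ≈ 53.4 mm

Precipitable water is the column-integrated vapour mass per unit area: PW = (1/g) Σ q̄ Δp, with q in kg/kg and Δp in Pa (1 kg/m² of water = 1 mm).
Layer 1013–830 hPa: Δp = 183 hPa = 18300 Pa, q̄ = 0.017 kg/kg → 0.017 × 18300 / 9.8 = 31.74 mm
Layer 830–760 hPa: Δp = 70 hPa = 7000 Pa, q̄ = 0.012 kg/kg → 0.012 × 7000 / 9.8 = 8.57 mm
Layer 760–660 hPa: Δp = 100 hPa = 10000 Pa, q̄ = 0.0049 kg/kg → 0.0049 × 10000 / 9.8 = 5.00 mm
Layer 660–300 hPa: Δp = 360 hPa = 36000 Pa, q̄ = 0.0022 kg/kg → 0.0022 × 36000 / 9.8 = 8.08 mm
PW = 31.74 + 8.57 + 5.00 + 8.08 = 53.39 ≈ 53.4 mm.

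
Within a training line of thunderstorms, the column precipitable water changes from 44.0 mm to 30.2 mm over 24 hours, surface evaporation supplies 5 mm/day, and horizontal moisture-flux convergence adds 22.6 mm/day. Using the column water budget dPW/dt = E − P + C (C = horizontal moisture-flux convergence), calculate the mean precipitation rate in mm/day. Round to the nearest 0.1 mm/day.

P ≈ 41.4 mm/day

dPW/dt = (30.2 − 44.0) mm / (24/24 day) = -13.800 mm/day.
P = E + C − dPW/dt = 5 + (22.6) − (-13.800) = 41.4 mm/day.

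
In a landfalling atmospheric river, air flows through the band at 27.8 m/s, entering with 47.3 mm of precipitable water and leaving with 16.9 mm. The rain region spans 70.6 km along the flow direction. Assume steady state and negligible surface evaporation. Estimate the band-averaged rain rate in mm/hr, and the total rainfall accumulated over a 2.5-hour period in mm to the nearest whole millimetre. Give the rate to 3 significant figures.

Column moisture flux per unit crosswind length is F = V × PW.
Inflow: F_in = 27.8 × 47.3 = 1314.94 mm·m/s
Outflow: F_out = 27.8 × 16.9 = 469.82 mm·m/s
Steady-state rate R = (F_in − F_out)/L = (1314.94 − 469.82) / 70600 m = 1.197e-02 mm/s.
R = 1.197e-02 × 3600 = 43.1 mm/hr.
Over 2.5 h: total = 43.1 × 2.5 = 107.75 ≈ 108 mm.

R ≈ 43.1 mm/hr; total ≈ 108 mm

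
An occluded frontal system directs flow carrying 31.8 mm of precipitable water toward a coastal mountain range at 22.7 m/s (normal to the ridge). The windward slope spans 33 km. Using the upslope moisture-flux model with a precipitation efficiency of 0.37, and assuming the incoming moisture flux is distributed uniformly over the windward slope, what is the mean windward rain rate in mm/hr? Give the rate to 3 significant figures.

R ≈ 29.1 mm/hr

Incoming column moisture flux per unit ridge length: F = V × PW = 22.7 × 31.8 = 721.86 mm·m/s.
Spread over the 33 km slope with efficiency ε = 0.37: R = ε·F/W = 0.37 × 721.86 / 33000 m = 8.094e-03 mm/s.
R = 8.094e-03 × 3600 = 29.1 mm/hr.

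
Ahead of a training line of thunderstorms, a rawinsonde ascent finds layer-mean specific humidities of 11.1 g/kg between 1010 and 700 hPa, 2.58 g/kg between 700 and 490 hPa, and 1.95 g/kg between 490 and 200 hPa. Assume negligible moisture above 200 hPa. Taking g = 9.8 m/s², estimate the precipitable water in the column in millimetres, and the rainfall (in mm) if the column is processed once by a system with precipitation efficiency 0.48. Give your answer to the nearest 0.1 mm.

PW ≈ 46.4 mm; rainfall ≈ 22.3 mm

Precipitable water is the column-integrated vapour mass per unit area: PW = (1/g) Σ q̄ Δp, with q in kg/kg and Δp in Pa (1 kg/m² of water = 1 mm).
Layer 1010–700 hPa: Δp = 310 hPa = 31000 Pa, q̄ = 0.0111 kg/kg → 0.0111 × 31000 / 9.8 = 35.11 mm
Layer 700–490 hPa: Δp = 210 hPa = 21000 Pa, q̄ = 0.00258 kg/kg → 0.00258 × 21000 / 9.8 = 5.53 mm
Layer 490–200 hPa: Δp = 290 hPa = 29000 Pa, q̄ = 0.00195 kg/kg → 0.00195 × 29000 / 9.8 = 5.77 mm
PW = 35.11 + 5.53 + 5.77 = 46.41 ≈ 46.4 mm.
Rainfall = ε × PW = 0.48 × 46.4 = 22.3 mm.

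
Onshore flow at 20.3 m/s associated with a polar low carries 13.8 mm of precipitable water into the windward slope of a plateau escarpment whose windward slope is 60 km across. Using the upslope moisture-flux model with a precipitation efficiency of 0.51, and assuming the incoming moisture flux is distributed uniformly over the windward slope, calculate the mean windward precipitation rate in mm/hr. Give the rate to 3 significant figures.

Incoming column moisture flux per unit ridge length: F = V × PW = 20.3 × 13.8 = 280.14 mm·m/s.
Spread over the 60 km slope with efficiency ε = 0.51: R = ε·F/W = 0.51 × 280.14 / 60000 m = 2.381e-03 mm/s.
R = 2.381e-03 × 3600 = 8.57 mm/hr.

R ≈ 8.57 mm/hr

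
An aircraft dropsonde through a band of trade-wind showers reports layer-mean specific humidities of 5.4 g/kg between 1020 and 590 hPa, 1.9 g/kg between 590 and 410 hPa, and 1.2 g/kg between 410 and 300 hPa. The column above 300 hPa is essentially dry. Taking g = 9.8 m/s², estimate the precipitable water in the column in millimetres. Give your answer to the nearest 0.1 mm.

Precipitable water is the column-integrated vapour mass per unit area: PW = (1/g) Σ q̄ Δp, with q in kg/kg and Δp in Pa (1 kg/m² of water = 1 mm).
Layer 1020–590 hPa: Δp = 430 hPa = 43000 Pa, q̄ = 0.0054 kg/kg → 0.0054 × 43000 / 9.8 = 23.69 mm
Layer 590–410 hPa: Δp = 180 hPa = 18000 Pa, q̄ = 0.0019 kg/kg → 0.0019 × 18000 / 9.8 = 3.49 mm
Layer 410–300 hPa: Δp = 110 hPa = 11000 Pa, q̄ = 0.0012 kg/kg → 0.0012 × 11000 / 9.8 = 1.35 mm
PW = 23.69 + 3.49 + 1.35 = 28.53 ≈ 28.5 mm.

PW ≈ 28.5 mm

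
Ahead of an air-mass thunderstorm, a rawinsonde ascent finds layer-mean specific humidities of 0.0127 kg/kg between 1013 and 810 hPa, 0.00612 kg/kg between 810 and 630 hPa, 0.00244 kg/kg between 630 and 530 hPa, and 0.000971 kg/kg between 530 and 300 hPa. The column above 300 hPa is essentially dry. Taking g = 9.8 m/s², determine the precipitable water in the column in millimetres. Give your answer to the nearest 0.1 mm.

Precipitable water is the column-integrated vapour mass per unit area: PW = (1/g) Σ q̄ Δp, with q in kg/kg and Δp in Pa (1 kg/m² of water = 1 mm).
Layer 1013–810 hPa: Δp = 203 hPa = 20300 Pa, q̄ = 0.0127 kg/kg → 0.0127 × 20300 / 9.8 = 26.31 mm
Layer 810–630 hPa: Δp = 180 hPa = 18000 Pa, q̄ = 0.00612 kg/kg → 0.00612 × 18000 / 9.8 = 11.24 mm
Layer 630–530 hPa: Δp = 100 hPa = 10000 Pa, q̄ = 0.00244 kg/kg → 0.00244 × 10000 / 9.8 = 2.49 mm
Layer 530–300 hPa: Δp = 230 hPa = 23000 Pa, q̄ = 0.000971 kg/kg → 0.000971 × 23000 / 9.8 = 2.28 mm
PW = 26.31 + 11.24 + 2.49 + 2.28 = 42.32 ≈ 42.3 mm.

PW ≈ 42.3 mm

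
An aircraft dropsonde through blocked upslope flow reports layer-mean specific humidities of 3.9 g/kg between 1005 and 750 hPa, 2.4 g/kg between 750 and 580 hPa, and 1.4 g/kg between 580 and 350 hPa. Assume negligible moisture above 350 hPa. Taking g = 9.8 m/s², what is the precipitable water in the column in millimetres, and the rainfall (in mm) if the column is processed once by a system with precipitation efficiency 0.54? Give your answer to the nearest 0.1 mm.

PW ≈ 17.6 mm; rainfall ≈ 9.5 mm

Precipitable water is the column-integrated vapour mass per unit area: PW = (1/g) Σ q̄ Δp, with q in kg/kg and Δp in Pa (1 kg/m² of water = 1 mm).
Layer 1005–750 hPa: Δp = 255 hPa = 25500 Pa, q̄ = 0.0039 kg/kg → 0.0039 × 25500 / 9.8 = 10.15 mm
Layer 750–580 hPa: Δp = 170 hPa = 17000 Pa, q̄ = 0.0024 kg/kg → 0.0024 × 17000 / 9.8 = 4.16 mm
Layer 580–350 hPa: Δp = 230 hPa = 23000 Pa, q̄ = 0.0014 kg/kg → 0.0014 × 23000 / 9.8 = 3.29 mm
PW = 10.15 + 4.16 + 3.29 = 17.60 ≈ 17.6 mm.
Rainfall = ε × PW = 0.54 × 17.6 = 9.5 mm.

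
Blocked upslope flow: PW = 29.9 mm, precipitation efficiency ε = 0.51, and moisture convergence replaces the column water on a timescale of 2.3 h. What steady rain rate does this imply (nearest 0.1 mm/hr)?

Each overturning extracts ε × PW = 0.51 × 29.9 = 15.249 mm.
Rate = ε·PW / τ = 15.249 / 2.3 h = 6.6 mm/hr.

R ≈ 6.6 mm/hr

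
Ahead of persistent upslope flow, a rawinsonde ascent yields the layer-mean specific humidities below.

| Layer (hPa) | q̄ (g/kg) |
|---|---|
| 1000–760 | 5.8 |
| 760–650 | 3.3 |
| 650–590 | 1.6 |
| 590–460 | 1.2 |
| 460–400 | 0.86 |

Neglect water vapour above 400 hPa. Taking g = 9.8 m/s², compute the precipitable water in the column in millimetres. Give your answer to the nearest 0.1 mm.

PW ≈ 21.0 mm

Precipitable water is the column-integrated vapour mass per unit area: PW = (1/g) Σ q̄ Δp, with q in kg/kg and Δp in Pa (1 kg/m² of water = 1 mm).
Layer 1000–760 hPa: Δp = 240 hPa = 24000 Pa, q̄ = 0.0058 kg/kg → 0.0058 × 24000 / 9.8 = 14.20 mm
Layer 760–650 hPa: Δp = 110 hPa = 11000 Pa, q̄ = 0.0033 kg/kg → 0.0033 × 11000 / 9.8 = 3.70 mm
Layer 650–590 hPa: Δp = 60 hPa = 6000 Pa, q̄ = 0.0016 kg/kg → 0.0016 × 6000 / 9.8 = 0.98 mm
Layer 590–460 hPa: Δp = 130 hPa = 13000 Pa, q̄ = 0.0012 kg/kg → 0.0012 × 13000 / 9.8 = 1.59 mm
Layer 460–400 hPa: Δp = 60 hPa = 6000 Pa, q̄ = 0.00086 kg/kg → 0.00086 × 6000 / 9.8 = 0.53 mm
PW = 14.20 + 3.70 + 0.98 + 1.59 + 0.53 = 21.00 ≈ 21.0 mm.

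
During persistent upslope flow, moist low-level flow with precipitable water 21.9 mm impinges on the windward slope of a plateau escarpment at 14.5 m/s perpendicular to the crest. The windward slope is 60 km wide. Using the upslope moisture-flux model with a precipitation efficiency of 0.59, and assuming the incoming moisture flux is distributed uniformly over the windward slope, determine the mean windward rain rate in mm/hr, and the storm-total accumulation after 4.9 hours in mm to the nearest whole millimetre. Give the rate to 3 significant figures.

Incoming column moisture flux per unit ridge length: F = V × PW = 14.5 × 21.9 = 317.55 mm·m/s.
Spread over the 60 km slope with efficiency ε = 0.59: R = ε·F/W = 0.59 × 317.55 / 60000 m = 3.123e-03 mm/s.
R = 3.123e-03 × 3600 = 11.2 mm/hr.
Over 4.9 h: total = 11.2 × 4.9 = 54.88 ≈ 55 mm.

R ≈ 11.2 mm/hr; total ≈ 55 mm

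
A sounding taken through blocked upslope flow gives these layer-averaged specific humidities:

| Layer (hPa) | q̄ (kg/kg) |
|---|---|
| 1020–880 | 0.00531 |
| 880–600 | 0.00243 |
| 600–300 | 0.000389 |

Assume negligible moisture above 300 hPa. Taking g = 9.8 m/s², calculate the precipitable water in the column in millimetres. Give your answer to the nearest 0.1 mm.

PW ≈ 15.7 mm

Precipitable water is the column-integrated vapour mass per unit area: PW = (1/g) Σ q̄ Δp, with q in kg/kg and Δp in Pa (1 kg/m² of water = 1 mm).
Layer 1020–880 hPa: Δp = 140 hPa = 14000 Pa, q̄ = 0.00531 kg/kg → 0.00531 × 14000 / 9.8 = 7.59 mm
Layer 880–600 hPa: Δp = 280 hPa = 28000 Pa, q̄ = 0.00243 kg/kg → 0.00243 × 28000 / 9.8 = 6.94 mm
Layer 600–300 hPa: Δp = 300 hPa = 30000 Pa, q̄ = 0.000389 kg/kg → 0.000389 × 30000 / 9.8 = 1.19 mm
PW = 7.59 + 6.94 + 1.19 = 15.72 ≈ 15.7 mm.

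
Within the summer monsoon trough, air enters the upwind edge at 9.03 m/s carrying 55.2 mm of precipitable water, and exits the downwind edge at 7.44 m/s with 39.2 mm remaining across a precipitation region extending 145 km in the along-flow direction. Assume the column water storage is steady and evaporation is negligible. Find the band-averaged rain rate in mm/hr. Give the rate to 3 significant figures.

Column moisture flux per unit crosswind length is F = V × PW.
Inflow: F_in = 9.03 × 55.2 = 498.456 mm·m/s
Outflow: F_out = 7.44 × 39.2 = 291.648 mm·m/s
Steady-state rate R = (F_in − F_out)/L = (498.456 − 291.648) / 145000 m = 1.426e-03 mm/s.
R = 1.426e-03 × 3600 = 5.13 mm/hr.

R ≈ 5.13 mm/hr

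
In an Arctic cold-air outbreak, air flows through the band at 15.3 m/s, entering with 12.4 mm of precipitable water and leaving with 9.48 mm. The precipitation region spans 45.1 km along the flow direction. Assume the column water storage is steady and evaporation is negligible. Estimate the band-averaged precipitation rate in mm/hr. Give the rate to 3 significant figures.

R ≈ 3.57 mm/hr

Column moisture flux per unit crosswind length is F = V × PW.
Inflow: F_in = 15.3 × 12.4 = 189.72 mm·m/s
Outflow: F_out = 15.3 × 9.48 = 145.044 mm·m/s
Steady-state rate R = (F_in − F_out)/L = (189.72 − 145.044) / 45100 m = 9.906e-04 mm/s.
R = 9.906e-04 × 3600 = 3.57 mm/hr.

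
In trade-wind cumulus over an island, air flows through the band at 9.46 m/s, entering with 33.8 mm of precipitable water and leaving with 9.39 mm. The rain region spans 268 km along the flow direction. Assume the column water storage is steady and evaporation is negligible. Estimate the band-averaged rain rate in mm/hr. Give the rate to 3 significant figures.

R ≈ 3.10 mm/hr

Column moisture flux per unit crosswind length is F = V × PW.
Inflow: F_in = 9.46 × 33.8 = 319.748 mm·m/s
Outflow: F_out = 9.46 × 9.39 = 88.8294 mm·m/s
Steady-state rate R = (F_in − F_out)/L = (319.748 − 88.8294) / 268000 m = 8.616e-04 mm/s.
R = 8.616e-04 × 3600 = 3.10 mm/hr.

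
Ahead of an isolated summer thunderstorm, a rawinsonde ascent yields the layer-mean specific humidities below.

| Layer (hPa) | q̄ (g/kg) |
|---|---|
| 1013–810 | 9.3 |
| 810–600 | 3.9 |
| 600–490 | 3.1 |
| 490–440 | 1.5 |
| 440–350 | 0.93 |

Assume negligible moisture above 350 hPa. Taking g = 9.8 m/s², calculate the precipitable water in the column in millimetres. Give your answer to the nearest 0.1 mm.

PW ≈ 32.7 mm

Precipitable water is the column-integrated vapour mass per unit area: PW = (1/g) Σ q̄ Δp, with q in kg/kg and Δp in Pa (1 kg/m² of water = 1 mm).
Layer 1013–810 hPa: Δp = 203 hPa = 20300 Pa, q̄ = 0.0093 kg/kg → 0.0093 × 20300 / 9.8 = 19.26 mm
Layer 810–600 hPa: Δp = 210 hPa = 21000 Pa, q̄ = 0.0039 kg/kg → 0.0039 × 21000 / 9.8 = 8.36 mm
Layer 600–490 hPa: Δp = 110 hPa = 11000 Pa, q̄ = 0.0031 kg/kg → 0.0031 × 11000 / 9.8 = 3.48 mm
Layer 490–440 hPa: Δp = 50 hPa = 5000 Pa, q̄ = 0.0015 kg/kg → 0.0015 × 5000 / 9.8 = 0.77 mm
Layer 440–350 hPa: Δp = 90 hPa = 9000 Pa, q̄ = 0.00093 kg/kg → 0.00093 × 9000 / 9.8 = 0.85 mm
PW = 19.26 + 8.36 + 3.48 + 0.77 + 0.85 = 32.72 ≈ 32.7 mm.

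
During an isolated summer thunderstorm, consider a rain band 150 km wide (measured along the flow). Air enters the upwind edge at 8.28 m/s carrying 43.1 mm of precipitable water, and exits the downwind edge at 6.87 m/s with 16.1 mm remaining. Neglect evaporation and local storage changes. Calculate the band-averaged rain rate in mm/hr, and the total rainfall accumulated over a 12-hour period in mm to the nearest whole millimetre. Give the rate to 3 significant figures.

Column moisture flux per unit crosswind length is F = V × PW.
Inflow: F_in = 8.28 × 43.1 = 356.868 mm·m/s
Outflow: F_out = 6.87 × 16.1 = 110.607 mm·m/s
Steady-state rate R = (F_in − F_out)/L = (356.868 − 110.607) / 150000 m = 1.642e-03 mm/s.
R = 1.642e-03 × 3600 = 5.91 mm/hr.
Over 12 h: total = 5.91 × 12 = 70.92 ≈ 71 mm.

R ≈ 5.91 mm/hr; total ≈ 71 mm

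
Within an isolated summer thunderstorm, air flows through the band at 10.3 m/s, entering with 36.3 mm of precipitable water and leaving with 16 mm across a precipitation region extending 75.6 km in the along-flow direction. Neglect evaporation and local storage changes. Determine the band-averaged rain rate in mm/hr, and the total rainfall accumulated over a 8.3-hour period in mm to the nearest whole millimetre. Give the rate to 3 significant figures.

Column moisture flux per unit crosswind length is F = V × PW.
Inflow: F_in = 10.3 × 36.3 = 373.89 mm·m/s
Outflow: F_out = 10.3 × 16 = 164.8 mm·m/s
Steady-state rate R = (F_in − F_out)/L = (373.89 − 164.8) / 75600 m = 2.766e-03 mm/s.
R = 2.766e-03 × 3600 = 9.96 mm/hr.
Over 8.3 h: total = 9.96 × 8.3 = 82.668 ≈ 83 mm.

R ≈ 9.96 mm/hr; total ≈ 83 mm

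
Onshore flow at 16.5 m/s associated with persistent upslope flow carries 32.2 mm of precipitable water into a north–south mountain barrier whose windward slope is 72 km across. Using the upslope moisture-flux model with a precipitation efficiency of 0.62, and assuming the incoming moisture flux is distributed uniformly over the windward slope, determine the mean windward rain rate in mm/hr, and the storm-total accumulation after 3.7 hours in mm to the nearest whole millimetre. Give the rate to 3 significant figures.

Incoming column moisture flux per unit ridge length: F = V × PW = 16.5 × 32.2 = 531.3 mm·m/s.
Spread over the 72 km slope with efficiency ε = 0.62: R = ε·F/W = 0.62 × 531.3 / 72000 m = 4.575e-03 mm/s.
R = 4.575e-03 × 3600 = 16.5 mm/hr.
Over 3.7 h: total = 16.5 × 3.7 = 61.05 ≈ 61 mm.

R ≈ 16.5 mm/hr; total ≈ 61 mm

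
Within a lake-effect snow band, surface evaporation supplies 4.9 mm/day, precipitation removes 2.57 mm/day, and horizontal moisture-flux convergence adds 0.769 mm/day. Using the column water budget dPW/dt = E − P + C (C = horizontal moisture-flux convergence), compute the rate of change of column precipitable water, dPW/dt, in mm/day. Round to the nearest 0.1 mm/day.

dPW/dt ≈ 3.1 mm/day

dPW/dt = E − P + C = 4.9 − 2.57 + (0.769) = 3.1 mm/day.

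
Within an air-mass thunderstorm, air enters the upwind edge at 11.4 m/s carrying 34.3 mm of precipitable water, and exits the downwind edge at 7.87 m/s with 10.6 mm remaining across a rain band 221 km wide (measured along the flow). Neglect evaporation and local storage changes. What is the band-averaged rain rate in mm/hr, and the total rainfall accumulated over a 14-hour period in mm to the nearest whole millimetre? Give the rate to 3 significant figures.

Column moisture flux per unit crosswind length is F = V × PW.
Inflow: F_in = 11.4 × 34.3 = 391.02 mm·m/s
Outflow: F_out = 7.87 × 10.6 = 83.422 mm·m/s
Steady-state rate R = (F_in − F_out)/L = (391.02 − 83.422) / 221000 m = 1.392e-03 mm/s.
R = 1.392e-03 × 3600 = 5.01 mm/hr.
Over 14 h: total = 5.01 × 14 = 70.14 ≈ 70 mm.

R ≈ 5.01 mm/hr; total ≈ 70 mm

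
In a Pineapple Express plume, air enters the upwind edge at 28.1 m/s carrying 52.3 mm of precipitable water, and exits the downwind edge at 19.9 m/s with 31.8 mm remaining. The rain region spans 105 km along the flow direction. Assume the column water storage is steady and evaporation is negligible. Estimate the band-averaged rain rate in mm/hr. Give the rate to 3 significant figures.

R ≈ 28.7 mm/hr

Column moisture flux per unit crosswind length is F = V × PW.
Inflow: F_in = 28.1 × 52.3 = 1469.63 mm·m/s
Outflow: F_out = 19.9 × 31.8 = 632.82 mm·m/s
Steady-state rate R = (F_in − F_out)/L = (1469.63 − 632.82) / 105000 m = 7.970e-03 mm/s.
R = 7.970e-03 × 3600 = 28.7 mm/hr.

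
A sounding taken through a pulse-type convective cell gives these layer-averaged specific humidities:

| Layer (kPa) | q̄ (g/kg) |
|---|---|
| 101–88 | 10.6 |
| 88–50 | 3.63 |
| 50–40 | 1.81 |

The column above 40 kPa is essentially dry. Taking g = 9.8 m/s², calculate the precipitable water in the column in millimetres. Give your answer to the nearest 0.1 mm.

Precipitable water is the column-integrated vapour mass per unit area: PW = (1/g) Σ q̄ Δp, with q in kg/kg and Δp in Pa (1 kg/m² of water = 1 mm).
Layer 101–88 kPa: Δp = 130 hPa = 13000 Pa, q̄ = 0.0106 kg/kg → 0.0106 × 13000 / 9.8 = 14.06 mm
Layer 88–50 kPa: Δp = 380 hPa = 38000 Pa, q̄ = 0.00363 kg/kg → 0.00363 × 38000 / 9.8 = 14.08 mm
Layer 50–40 kPa: Δp = 100 hPa = 10000 Pa, q̄ = 0.00181 kg/kg → 0.00181 × 10000 / 9.8 = 1.85 mm
PW = 14.06 + 14.08 + 1.85 = 29.99 ≈ 30.0 mm.

PW ≈ 30.0 mm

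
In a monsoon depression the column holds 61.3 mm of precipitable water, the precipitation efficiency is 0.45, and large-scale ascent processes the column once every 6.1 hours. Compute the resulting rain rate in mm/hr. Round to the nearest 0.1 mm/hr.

R ≈ 4.5 mm/hr

Each overturning extracts ε × PW = 0.45 × 61.3 = 27.585 mm.
Rate = ε·PW / τ = 27.585 / 6.1 h = 4.5 mm/hr.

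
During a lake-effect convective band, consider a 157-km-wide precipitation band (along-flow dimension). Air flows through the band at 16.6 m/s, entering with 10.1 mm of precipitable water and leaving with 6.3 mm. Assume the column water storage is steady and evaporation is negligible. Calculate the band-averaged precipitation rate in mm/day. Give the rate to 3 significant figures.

R ≈ 34.7 mm/day

Column moisture flux per unit crosswind length is F = V × PW.
Inflow: F_in = 16.6 × 10.1 = 167.66 mm·m/s
Outflow: F_out = 16.6 × 6.3 = 104.58 mm·m/s
Steady-state rate R = (F_in − F_out)/L = (167.66 − 104.58) / 157000 m = 4.018e-04 mm/s.
R = 4.018e-04 × 3600 × 24 = 34.7 mm/day.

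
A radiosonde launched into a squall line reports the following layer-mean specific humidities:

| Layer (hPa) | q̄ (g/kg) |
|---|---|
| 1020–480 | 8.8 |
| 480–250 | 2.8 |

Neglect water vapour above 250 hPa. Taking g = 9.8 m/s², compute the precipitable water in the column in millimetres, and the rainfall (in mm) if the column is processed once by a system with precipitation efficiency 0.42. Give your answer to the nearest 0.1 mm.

PW ≈ 55.1 mm; rainfall ≈ 23.1 mm

Precipitable water is the column-integrated vapour mass per unit area: PW = (1/g) Σ q̄ Δp, with q in kg/kg and Δp in Pa (1 kg/m² of water = 1 mm).
Layer 1020–480 hPa: Δp = 540 hPa = 54000 Pa, q̄ = 0.0088 kg/kg → 0.0088 × 54000 / 9.8 = 48.49 mm
Layer 480–250 hPa: Δp = 230 hPa = 23000 Pa, q̄ = 0.0028 kg/kg → 0.0028 × 23000 / 9.8 = 6.57 mm
PW = 48.49 + 6.57 = 55.06 ≈ 55.1 mm.
Rainfall = ε × PW = 0.42 × 55.1 = 23.1 mm.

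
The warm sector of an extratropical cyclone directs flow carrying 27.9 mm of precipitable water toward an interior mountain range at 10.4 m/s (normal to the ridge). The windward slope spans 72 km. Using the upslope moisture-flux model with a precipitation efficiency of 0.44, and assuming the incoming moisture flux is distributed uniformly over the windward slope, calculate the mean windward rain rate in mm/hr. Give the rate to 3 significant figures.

Incoming column moisture flux per unit ridge length: F = V × PW = 10.4 × 27.9 = 290.16 mm·m/s.
Spread over the 72 km slope with efficiency ε = 0.44: R = ε·F/W = 0.44 × 290.16 / 72000 m = 1.773e-03 mm/s.
R = 1.773e-03 × 3600 = 6.38 mm/hr.

R ≈ 6.38 mm/hr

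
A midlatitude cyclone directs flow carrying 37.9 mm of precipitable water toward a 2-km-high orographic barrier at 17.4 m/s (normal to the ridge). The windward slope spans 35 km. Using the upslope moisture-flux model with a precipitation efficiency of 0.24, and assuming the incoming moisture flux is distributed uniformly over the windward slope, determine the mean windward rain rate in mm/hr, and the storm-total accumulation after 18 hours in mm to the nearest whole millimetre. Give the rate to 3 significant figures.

Incoming column moisture flux per unit ridge length: F = V × PW = 17.4 × 37.9 = 659.46 mm·m/s.
Spread over the 35 km slope with efficiency ε = 0.24: R = ε·F/W = 0.24 × 659.46 / 35000 m = 4.522e-03 mm/s.
R = 4.522e-03 × 3600 = 16.3 mm/hr.
Over 18 h: total = 16.3 × 18 = 293.4 ≈ 293 mm.

R ≈ 16.3 mm/hr; total ≈ 293 mm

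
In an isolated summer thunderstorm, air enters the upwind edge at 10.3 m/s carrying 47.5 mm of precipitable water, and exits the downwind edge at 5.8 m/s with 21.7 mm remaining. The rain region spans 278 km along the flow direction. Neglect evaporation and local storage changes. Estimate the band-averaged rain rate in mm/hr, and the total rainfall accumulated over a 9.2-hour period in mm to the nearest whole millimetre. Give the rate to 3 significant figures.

Column moisture flux per unit crosswind length is F = V × PW.
Inflow: F_in = 10.3 × 47.5 = 489.25 mm·m/s
Outflow: F_out = 5.8 × 21.7 = 125.86 mm·m/s
Steady-state rate R = (F_in − F_out)/L = (489.25 − 125.86) / 278000 m = 1.307e-03 mm/s.
R = 1.307e-03 × 3600 = 4.71 mm/hr.
Over 9.2 h: total = 4.71 × 9.2 = 43.332 ≈ 43 mm.

R ≈ 4.71 mm/hr; total ≈ 43 mm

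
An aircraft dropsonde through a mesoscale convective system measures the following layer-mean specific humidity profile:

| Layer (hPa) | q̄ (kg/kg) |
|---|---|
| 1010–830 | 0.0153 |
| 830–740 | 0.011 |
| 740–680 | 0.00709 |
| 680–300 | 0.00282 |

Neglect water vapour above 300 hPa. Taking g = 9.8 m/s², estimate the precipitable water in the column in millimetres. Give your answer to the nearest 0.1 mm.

Precipitable water is the column-integrated vapour mass per unit area: PW = (1/g) Σ q̄ Δp, with q in kg/kg and Δp in Pa (1 kg/m² of water = 1 mm).
Layer 1010–830 hPa: Δp = 180 hPa = 18000 Pa, q̄ = 0.0153 kg/kg → 0.0153 × 18000 / 9.8 = 28.10 mm
Layer 830–740 hPa: Δp = 90 hPa = 9000 Pa, q̄ = 0.011 kg/kg → 0.011 × 9000 / 9.8 = 10.10 mm
Layer 740–680 hPa: Δp = 60 hPa = 6000 Pa, q̄ = 0.00709 kg/kg → 0.00709 × 6000 / 9.8 = 4.34 mm
Layer 680–300 hPa: Δp = 380 hPa = 38000 Pa, q̄ = 0.00282 kg/kg → 0.00282 × 38000 / 9.8 = 10.93 mm
PW = 28.10 + 10.10 + 4.34 + 10.93 = 53.47 ≈ 53.5 mm.

PW ≈ 53.5 mm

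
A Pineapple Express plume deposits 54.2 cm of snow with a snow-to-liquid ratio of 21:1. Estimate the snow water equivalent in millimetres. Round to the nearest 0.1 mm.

SWE = snow depth / ratio = 54.2 cm / 21 = 2.581 cm = 25.8 mm.

SWE ≈ 25.8 mm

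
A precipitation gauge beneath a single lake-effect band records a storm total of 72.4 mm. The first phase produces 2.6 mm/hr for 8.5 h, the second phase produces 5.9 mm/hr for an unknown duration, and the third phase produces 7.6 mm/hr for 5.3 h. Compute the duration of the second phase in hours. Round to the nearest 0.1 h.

Known phases: 2.6 × 8.5 + 7.6 × 5.3 = 22.1 + 40.28 = 62.38 mm.
Remaining depth = 72.4 − 62.38 = 10.02 mm.
Duration = 10.02 / 5.9 = 1.7 h.

duration ≈ 1.7 h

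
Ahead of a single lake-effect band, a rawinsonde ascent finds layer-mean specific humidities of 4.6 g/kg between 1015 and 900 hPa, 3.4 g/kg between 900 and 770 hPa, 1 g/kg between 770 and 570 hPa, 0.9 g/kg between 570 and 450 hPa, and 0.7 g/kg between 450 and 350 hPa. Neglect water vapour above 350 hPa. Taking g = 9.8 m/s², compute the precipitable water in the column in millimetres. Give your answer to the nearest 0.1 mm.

PW ≈ 13.8 mm

Precipitable water is the column-integrated vapour mass per unit area: PW = (1/g) Σ q̄ Δp, with q in kg/kg and Δp in Pa (1 kg/m² of water = 1 mm).
Layer 1015–900 hPa: Δp = 115 hPa = 11500 Pa, q̄ = 0.0046 kg/kg → 0.0046 × 11500 / 9.8 = 5.40 mm
Layer 900–770 hPa: Δp = 130 hPa = 13000 Pa, q̄ = 0.0034 kg/kg → 0.0034 × 13000 / 9.8 = 4.51 mm
Layer 770–570 hPa: Δp = 200 hPa = 20000 Pa, q̄ = 0.001 kg/kg → 0.001 × 20000 / 9.8 = 2.04 mm
Layer 570–450 hPa: Δp = 120 hPa = 12000 Pa, q̄ = 0.0009 kg/kg → 0.0009 × 12000 / 9.8 = 1.10 mm
Layer 450–350 hPa: Δp = 100 hPa = 10000 Pa, q̄ = 0.0007 kg/kg → 0.0007 × 10000 / 9.8 = 0.71 mm
PW = 5.40 + 4.51 + 2.04 + 1.10 + 0.71 = 13.76 ≈ 13.8 mm.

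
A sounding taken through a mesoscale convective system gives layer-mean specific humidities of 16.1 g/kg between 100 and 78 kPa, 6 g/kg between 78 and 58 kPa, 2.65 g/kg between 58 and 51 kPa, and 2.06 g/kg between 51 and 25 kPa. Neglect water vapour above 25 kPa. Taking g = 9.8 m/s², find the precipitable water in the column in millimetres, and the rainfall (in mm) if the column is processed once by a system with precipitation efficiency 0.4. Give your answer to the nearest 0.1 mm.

PW ≈ 55.7 mm; rainfall ≈ 22.3 mm

Precipitable water is the column-integrated vapour mass per unit area: PW = (1/g) Σ q̄ Δp, with q in kg/kg and Δp in Pa (1 kg/m² of water = 1 mm).
Layer 100–78 kPa: Δp = 220 hPa = 22000 Pa, q̄ = 0.0161 kg/kg → 0.0161 × 22000 / 9.8 = 36.14 mm
Layer 78–58 kPa: Δp = 200 hPa = 20000 Pa, q̄ = 0.006 kg/kg → 0.006 × 20000 / 9.8 = 12.24 mm
Layer 58–51 kPa: Δp = 70 hPa = 7000 Pa, q̄ = 0.00265 kg/kg → 0.00265 × 7000 / 9.8 = 1.89 mm
Layer 51–25 kPa: Δp = 260 hPa = 26000 Pa, q̄ = 0.00206 kg/kg → 0.00206 × 26000 / 9.8 = 5.47 mm
PW = 36.14 + 12.24 + 1.89 + 5.47 = 55.74 ≈ 55.7 mm.
Rainfall = ε × PW = 0.4 × 55.7 = 22.3 mm.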